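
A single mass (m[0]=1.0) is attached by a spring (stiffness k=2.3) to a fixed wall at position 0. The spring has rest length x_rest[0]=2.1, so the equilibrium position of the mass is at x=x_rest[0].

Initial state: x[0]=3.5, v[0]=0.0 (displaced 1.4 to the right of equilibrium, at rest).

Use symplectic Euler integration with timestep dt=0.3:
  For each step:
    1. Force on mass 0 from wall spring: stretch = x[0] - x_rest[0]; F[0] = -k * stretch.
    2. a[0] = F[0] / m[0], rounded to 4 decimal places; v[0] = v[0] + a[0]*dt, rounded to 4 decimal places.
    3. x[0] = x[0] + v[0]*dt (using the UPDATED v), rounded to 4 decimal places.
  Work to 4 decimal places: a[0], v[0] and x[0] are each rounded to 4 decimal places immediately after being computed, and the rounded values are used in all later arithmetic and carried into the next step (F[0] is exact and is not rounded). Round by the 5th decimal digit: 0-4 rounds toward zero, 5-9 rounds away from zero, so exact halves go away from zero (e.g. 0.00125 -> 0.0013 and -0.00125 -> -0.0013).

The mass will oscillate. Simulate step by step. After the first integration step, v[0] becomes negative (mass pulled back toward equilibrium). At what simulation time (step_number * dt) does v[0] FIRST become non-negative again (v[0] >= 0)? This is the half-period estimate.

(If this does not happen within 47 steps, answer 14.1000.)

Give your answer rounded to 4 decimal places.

Step 0: x=[3.5000] v=[0.0000]
Step 1: x=[3.2102] v=[-0.9660]
Step 2: x=[2.6906] v=[-1.7321]
Step 3: x=[2.0487] v=[-2.1396]
Step 4: x=[1.4174] v=[-2.1042]
Step 5: x=[0.9274] v=[-1.6332]
Step 6: x=[0.6802] v=[-0.8241]
Step 7: x=[0.7269] v=[0.1556]
First v>=0 after going negative at step 7, time=2.1000

Answer: 2.1000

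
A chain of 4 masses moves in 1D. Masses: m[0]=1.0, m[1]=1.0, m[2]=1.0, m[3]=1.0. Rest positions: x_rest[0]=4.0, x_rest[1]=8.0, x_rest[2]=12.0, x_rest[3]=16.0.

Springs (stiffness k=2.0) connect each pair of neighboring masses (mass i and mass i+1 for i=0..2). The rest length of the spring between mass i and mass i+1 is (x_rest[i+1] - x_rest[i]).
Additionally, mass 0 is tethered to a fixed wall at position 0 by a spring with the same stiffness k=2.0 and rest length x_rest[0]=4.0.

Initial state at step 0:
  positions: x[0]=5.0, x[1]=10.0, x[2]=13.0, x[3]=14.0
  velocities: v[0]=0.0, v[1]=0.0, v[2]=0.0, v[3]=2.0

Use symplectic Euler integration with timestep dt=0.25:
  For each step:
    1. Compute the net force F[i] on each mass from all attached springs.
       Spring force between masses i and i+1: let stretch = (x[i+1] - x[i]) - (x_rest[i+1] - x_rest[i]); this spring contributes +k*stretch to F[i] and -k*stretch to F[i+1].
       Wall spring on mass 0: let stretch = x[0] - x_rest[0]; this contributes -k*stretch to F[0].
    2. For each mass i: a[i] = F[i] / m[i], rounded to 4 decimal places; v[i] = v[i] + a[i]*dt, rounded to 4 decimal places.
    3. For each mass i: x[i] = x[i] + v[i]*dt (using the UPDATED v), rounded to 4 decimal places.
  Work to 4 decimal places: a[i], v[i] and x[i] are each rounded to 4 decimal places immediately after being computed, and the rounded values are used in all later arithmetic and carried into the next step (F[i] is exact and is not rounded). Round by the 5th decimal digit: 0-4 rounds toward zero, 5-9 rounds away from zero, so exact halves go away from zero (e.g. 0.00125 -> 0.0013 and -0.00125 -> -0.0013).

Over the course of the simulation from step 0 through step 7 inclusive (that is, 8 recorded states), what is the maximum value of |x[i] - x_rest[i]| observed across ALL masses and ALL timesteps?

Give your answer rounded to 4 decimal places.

Answer: 3.4101

Derivation:
Step 0: x=[5.0000 10.0000 13.0000 14.0000] v=[0.0000 0.0000 0.0000 2.0000]
Step 1: x=[5.0000 9.7500 12.7500 14.8750] v=[0.0000 -1.0000 -1.0000 3.5000]
Step 2: x=[4.9688 9.2813 12.3906 15.9844] v=[-0.1250 -1.8750 -1.4375 4.4375]
Step 3: x=[4.8555 8.6622 12.0918 17.1446] v=[-0.4532 -2.4766 -1.1953 4.6406]
Step 4: x=[4.6111 7.9959 11.9959 18.1732] v=[-0.9776 -2.6652 -0.3837 4.1142]
Step 5: x=[4.2134 7.4065 12.1722 18.9296] v=[-1.5908 -2.3576 0.7050 3.0256]
Step 6: x=[3.6882 7.0137 12.5974 19.3413] v=[-2.1010 -1.5713 1.7009 1.6469]
Step 7: x=[3.1176 6.9032 13.1677 19.4101] v=[-2.2824 -0.4422 2.2810 0.2750]
Max displacement = 3.4101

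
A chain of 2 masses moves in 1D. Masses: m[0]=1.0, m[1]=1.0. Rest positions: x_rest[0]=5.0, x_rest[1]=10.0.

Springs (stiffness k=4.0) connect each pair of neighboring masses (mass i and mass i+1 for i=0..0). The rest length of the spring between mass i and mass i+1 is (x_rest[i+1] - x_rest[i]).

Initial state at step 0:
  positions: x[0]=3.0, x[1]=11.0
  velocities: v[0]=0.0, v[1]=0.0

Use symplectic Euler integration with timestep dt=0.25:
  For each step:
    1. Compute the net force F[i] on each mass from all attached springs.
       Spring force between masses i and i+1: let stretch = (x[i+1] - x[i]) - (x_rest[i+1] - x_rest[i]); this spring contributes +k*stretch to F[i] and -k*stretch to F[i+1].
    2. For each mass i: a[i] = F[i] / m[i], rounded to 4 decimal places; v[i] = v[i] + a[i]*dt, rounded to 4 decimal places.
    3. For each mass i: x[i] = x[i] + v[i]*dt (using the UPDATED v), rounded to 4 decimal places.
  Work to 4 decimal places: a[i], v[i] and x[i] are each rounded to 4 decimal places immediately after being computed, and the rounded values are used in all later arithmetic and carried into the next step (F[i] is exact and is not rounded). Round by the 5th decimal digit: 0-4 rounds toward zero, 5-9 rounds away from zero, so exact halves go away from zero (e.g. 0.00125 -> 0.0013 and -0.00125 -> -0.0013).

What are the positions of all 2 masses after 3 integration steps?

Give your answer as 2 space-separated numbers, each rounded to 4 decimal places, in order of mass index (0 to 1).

Step 0: x=[3.0000 11.0000] v=[0.0000 0.0000]
Step 1: x=[3.7500 10.2500] v=[3.0000 -3.0000]
Step 2: x=[4.8750 9.1250] v=[4.5000 -4.5000]
Step 3: x=[5.8125 8.1875] v=[3.7500 -3.7500]

Answer: 5.8125 8.1875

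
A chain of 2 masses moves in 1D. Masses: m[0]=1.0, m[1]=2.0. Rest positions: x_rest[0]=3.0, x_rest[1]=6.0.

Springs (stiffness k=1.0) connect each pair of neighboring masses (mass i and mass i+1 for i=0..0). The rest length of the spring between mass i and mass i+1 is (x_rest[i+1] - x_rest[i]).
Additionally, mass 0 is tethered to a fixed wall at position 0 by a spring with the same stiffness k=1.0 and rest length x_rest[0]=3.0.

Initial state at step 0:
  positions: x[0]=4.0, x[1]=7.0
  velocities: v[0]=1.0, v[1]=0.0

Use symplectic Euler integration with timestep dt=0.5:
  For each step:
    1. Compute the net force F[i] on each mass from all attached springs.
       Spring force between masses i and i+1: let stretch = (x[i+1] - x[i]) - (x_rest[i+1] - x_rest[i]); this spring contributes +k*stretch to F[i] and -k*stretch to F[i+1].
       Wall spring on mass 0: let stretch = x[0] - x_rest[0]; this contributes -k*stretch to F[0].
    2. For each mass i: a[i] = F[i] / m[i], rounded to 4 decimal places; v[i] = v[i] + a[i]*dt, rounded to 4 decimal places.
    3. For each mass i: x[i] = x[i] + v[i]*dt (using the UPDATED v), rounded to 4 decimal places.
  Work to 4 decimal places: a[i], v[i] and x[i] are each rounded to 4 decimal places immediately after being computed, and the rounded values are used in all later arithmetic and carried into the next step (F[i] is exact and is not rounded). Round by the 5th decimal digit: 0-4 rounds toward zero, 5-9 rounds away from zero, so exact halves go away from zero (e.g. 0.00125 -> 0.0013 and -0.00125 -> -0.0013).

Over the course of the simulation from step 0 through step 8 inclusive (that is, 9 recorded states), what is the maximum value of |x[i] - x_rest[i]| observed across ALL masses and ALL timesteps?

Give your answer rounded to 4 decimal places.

Answer: 1.2500

Derivation:
Step 0: x=[4.0000 7.0000] v=[1.0000 0.0000]
Step 1: x=[4.2500 7.0000] v=[0.5000 0.0000]
Step 2: x=[4.1250 7.0313] v=[-0.2500 0.0625]
Step 3: x=[3.6953 7.0743] v=[-0.8594 0.0860]
Step 4: x=[3.1865 7.0699] v=[-1.0176 -0.0088]
Step 5: x=[2.8519 6.9551] v=[-0.6692 -0.2297]
Step 6: x=[2.8301 6.7024] v=[-0.0436 -0.5055]
Step 7: x=[3.0689 6.3406] v=[0.4775 -0.7236]
Step 8: x=[3.3584 5.9448] v=[0.5789 -0.7916]
Max displacement = 1.2500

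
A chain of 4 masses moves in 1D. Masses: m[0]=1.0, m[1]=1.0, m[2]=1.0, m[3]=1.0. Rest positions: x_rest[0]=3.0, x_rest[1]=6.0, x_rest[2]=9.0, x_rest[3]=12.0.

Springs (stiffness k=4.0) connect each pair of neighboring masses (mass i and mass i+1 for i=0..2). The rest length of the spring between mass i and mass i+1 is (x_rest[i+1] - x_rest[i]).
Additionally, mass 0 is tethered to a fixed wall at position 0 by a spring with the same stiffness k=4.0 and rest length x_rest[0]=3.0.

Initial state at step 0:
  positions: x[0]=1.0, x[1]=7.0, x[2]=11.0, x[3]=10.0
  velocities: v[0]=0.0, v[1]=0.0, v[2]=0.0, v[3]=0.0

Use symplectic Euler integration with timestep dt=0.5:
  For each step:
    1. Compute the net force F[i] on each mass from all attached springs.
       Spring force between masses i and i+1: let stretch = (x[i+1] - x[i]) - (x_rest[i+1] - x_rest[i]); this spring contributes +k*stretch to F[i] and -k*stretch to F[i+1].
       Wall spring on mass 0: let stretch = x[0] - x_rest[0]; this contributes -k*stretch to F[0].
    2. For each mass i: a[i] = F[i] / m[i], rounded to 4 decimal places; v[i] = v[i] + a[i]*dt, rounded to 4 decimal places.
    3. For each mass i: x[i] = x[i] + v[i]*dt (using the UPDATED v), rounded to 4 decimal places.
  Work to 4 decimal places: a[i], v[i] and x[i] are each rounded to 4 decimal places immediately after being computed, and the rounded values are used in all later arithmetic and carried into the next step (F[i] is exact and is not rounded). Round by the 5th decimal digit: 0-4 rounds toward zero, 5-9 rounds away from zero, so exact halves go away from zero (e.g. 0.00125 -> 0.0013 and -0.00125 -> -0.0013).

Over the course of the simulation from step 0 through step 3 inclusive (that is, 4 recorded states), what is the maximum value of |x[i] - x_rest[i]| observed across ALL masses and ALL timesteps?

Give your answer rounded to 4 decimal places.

Answer: 4.0000

Derivation:
Step 0: x=[1.0000 7.0000 11.0000 10.0000] v=[0.0000 0.0000 0.0000 0.0000]
Step 1: x=[6.0000 5.0000 6.0000 14.0000] v=[10.0000 -4.0000 -10.0000 8.0000]
Step 2: x=[4.0000 5.0000 8.0000 13.0000] v=[-4.0000 0.0000 4.0000 -2.0000]
Step 3: x=[-1.0000 7.0000 12.0000 10.0000] v=[-10.0000 4.0000 8.0000 -6.0000]
Max displacement = 4.0000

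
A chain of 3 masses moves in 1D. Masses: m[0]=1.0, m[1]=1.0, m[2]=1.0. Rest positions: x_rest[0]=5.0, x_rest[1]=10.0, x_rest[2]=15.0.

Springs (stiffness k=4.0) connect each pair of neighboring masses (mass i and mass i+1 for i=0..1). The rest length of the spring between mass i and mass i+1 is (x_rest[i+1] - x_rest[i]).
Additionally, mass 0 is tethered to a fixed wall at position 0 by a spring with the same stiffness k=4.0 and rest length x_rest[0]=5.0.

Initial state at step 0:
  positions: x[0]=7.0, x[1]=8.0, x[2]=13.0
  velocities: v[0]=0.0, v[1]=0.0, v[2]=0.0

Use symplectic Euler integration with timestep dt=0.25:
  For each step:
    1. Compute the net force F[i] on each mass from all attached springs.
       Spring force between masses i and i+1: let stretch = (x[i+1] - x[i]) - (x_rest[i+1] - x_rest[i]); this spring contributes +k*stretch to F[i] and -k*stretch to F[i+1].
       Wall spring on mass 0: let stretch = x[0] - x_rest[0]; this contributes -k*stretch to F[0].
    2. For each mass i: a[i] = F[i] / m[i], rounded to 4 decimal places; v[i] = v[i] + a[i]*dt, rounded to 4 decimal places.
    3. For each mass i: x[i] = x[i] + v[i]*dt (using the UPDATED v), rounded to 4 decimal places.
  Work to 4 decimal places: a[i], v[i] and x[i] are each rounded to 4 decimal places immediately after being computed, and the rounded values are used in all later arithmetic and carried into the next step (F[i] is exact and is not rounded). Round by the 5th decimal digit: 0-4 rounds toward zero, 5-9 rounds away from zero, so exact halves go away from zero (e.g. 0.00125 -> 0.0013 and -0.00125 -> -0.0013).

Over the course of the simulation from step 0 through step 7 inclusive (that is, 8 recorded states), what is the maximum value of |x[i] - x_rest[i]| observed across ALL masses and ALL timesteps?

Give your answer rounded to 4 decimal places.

Answer: 2.7187

Derivation:
Step 0: x=[7.0000 8.0000 13.0000] v=[0.0000 0.0000 0.0000]
Step 1: x=[5.5000 9.0000 13.0000] v=[-6.0000 4.0000 0.0000]
Step 2: x=[3.5000 10.1250 13.2500] v=[-8.0000 4.5000 1.0000]
Step 3: x=[2.2813 10.3750 13.9688] v=[-4.8750 1.0000 2.8750]
Step 4: x=[2.5157 9.5000 15.0391] v=[0.9374 -3.4999 4.2812]
Step 5: x=[3.8672 8.2637 15.9746] v=[5.4060 -4.9451 3.7421]
Step 6: x=[5.3510 7.8560 16.2324] v=[5.9353 -1.6307 1.0312]
Step 7: x=[6.1233 8.9162 15.6461] v=[3.0893 4.2407 -2.3452]
Max displacement = 2.7187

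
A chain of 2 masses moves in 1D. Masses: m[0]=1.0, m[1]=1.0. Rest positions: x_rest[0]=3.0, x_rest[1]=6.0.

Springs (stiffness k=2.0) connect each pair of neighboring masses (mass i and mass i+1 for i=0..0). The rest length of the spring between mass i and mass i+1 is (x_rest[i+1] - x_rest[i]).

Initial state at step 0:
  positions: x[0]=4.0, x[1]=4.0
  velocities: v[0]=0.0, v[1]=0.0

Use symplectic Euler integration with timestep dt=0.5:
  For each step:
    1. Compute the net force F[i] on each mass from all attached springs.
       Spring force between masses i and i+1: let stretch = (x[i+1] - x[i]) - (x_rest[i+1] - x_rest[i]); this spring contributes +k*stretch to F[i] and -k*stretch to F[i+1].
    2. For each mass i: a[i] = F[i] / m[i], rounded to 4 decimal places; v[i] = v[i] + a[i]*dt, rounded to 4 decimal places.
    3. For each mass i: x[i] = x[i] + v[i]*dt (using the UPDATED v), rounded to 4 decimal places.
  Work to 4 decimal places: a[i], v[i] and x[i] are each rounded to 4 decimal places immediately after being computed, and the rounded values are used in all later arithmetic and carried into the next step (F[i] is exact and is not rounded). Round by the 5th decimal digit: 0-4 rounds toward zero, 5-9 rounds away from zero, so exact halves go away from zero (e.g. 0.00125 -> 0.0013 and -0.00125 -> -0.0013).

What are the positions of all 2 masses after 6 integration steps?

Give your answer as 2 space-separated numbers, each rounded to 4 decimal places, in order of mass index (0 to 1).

Answer: 4.0000 4.0000

Derivation:
Step 0: x=[4.0000 4.0000] v=[0.0000 0.0000]
Step 1: x=[2.5000 5.5000] v=[-3.0000 3.0000]
Step 2: x=[1.0000 7.0000] v=[-3.0000 3.0000]
Step 3: x=[1.0000 7.0000] v=[0.0000 0.0000]
Step 4: x=[2.5000 5.5000] v=[3.0000 -3.0000]
Step 5: x=[4.0000 4.0000] v=[3.0000 -3.0000]
Step 6: x=[4.0000 4.0000] v=[0.0000 0.0000]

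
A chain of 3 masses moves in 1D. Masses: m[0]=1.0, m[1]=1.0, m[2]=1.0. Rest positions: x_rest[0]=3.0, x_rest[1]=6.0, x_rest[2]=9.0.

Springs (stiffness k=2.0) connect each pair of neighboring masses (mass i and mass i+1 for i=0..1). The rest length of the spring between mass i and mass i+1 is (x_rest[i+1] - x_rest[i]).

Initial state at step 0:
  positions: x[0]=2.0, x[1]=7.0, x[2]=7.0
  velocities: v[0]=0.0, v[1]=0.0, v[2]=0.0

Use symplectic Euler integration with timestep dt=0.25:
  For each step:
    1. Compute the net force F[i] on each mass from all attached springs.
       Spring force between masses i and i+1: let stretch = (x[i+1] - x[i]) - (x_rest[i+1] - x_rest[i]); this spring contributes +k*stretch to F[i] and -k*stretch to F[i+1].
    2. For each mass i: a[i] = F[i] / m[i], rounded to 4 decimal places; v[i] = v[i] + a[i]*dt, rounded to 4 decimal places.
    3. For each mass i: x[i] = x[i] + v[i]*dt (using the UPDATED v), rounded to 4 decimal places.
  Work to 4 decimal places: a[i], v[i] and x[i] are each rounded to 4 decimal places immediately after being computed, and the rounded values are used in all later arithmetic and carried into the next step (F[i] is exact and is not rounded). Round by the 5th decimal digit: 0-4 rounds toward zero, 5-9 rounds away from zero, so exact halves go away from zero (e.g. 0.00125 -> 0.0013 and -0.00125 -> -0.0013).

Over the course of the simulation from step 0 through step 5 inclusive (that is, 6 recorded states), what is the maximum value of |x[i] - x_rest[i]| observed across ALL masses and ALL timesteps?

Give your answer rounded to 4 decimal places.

Answer: 2.3485

Derivation:
Step 0: x=[2.0000 7.0000 7.0000] v=[0.0000 0.0000 0.0000]
Step 1: x=[2.2500 6.3750 7.3750] v=[1.0000 -2.5000 1.5000]
Step 2: x=[2.6406 5.3594 8.0000] v=[1.5625 -4.0625 2.5000]
Step 3: x=[2.9961 4.3340 8.6699] v=[1.4219 -4.1016 2.6797]
Step 4: x=[3.1438 3.6834 9.1729] v=[0.5909 -2.6026 2.0118]
Step 5: x=[2.9840 3.6515 9.3647] v=[-0.6393 -0.1277 0.7671]
Max displacement = 2.3485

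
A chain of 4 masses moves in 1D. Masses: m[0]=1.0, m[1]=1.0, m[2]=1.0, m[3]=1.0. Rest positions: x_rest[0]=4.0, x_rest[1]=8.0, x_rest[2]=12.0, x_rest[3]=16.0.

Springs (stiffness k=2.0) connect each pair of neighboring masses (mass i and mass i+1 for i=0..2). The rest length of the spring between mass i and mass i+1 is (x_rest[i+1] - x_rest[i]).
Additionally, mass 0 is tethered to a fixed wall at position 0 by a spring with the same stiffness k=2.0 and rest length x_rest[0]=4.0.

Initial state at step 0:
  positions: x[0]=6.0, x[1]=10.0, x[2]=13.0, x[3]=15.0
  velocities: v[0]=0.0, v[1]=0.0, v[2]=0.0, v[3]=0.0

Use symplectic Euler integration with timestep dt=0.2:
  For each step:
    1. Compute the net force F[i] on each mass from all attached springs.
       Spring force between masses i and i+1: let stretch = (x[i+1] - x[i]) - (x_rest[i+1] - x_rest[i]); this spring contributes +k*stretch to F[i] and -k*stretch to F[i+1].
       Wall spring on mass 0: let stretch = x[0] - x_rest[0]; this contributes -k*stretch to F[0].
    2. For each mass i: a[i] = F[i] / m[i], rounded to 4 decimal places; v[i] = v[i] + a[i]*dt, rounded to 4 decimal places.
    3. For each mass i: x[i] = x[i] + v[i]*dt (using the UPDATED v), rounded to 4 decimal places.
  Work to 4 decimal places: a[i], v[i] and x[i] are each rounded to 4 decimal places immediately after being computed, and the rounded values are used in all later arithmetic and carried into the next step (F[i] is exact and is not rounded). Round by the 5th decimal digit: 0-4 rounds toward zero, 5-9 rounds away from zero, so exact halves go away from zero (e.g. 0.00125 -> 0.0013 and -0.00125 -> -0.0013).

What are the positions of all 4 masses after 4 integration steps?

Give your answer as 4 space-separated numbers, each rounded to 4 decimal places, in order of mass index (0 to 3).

Step 0: x=[6.0000 10.0000 13.0000 15.0000] v=[0.0000 0.0000 0.0000 0.0000]
Step 1: x=[5.8400 9.9200 12.9200 15.1600] v=[-0.8000 -0.4000 -0.4000 0.8000]
Step 2: x=[5.5392 9.7536 12.7792 15.4608] v=[-1.5040 -0.8320 -0.7040 1.5040]
Step 3: x=[5.1324 9.4921 12.6109 15.8671] v=[-2.0339 -1.3075 -0.8416 2.0314]
Step 4: x=[4.6638 9.1313 12.4536 16.3329] v=[-2.3430 -1.8039 -0.7866 2.3289]

Answer: 4.6638 9.1313 12.4536 16.3329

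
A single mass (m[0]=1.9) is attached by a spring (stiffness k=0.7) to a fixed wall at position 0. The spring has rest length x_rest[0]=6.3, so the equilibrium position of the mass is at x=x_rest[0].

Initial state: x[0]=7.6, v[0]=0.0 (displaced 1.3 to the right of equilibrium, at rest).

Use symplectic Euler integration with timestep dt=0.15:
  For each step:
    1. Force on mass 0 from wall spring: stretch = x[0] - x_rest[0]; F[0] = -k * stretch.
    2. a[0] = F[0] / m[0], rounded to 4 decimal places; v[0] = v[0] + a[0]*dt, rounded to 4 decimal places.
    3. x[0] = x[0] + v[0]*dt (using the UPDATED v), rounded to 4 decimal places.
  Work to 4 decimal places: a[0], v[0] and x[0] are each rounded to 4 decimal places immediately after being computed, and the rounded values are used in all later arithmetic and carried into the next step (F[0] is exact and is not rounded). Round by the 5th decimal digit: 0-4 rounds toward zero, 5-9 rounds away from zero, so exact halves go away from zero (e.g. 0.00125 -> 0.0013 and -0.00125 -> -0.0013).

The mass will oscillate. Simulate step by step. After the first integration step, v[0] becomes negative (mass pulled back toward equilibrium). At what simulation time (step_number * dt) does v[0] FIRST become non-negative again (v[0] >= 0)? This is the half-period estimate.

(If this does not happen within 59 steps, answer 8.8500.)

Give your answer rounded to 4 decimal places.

Step 0: x=[7.6000] v=[0.0000]
Step 1: x=[7.5892] v=[-0.0718]
Step 2: x=[7.5677] v=[-0.1431]
Step 3: x=[7.5357] v=[-0.2132]
Step 4: x=[7.4935] v=[-0.2815]
Step 5: x=[7.4414] v=[-0.3475]
Step 6: x=[7.3798] v=[-0.4106]
Step 7: x=[7.3093] v=[-0.4703]
Step 8: x=[7.2304] v=[-0.5261]
Step 9: x=[7.1438] v=[-0.5775]
Step 10: x=[7.0502] v=[-0.6241]
Step 11: x=[6.9504] v=[-0.6656]
Step 12: x=[6.8452] v=[-0.7015]
Step 13: x=[6.7355] v=[-0.7316]
Step 14: x=[6.6221] v=[-0.7557]
Step 15: x=[6.5061] v=[-0.7735]
Step 16: x=[6.3884] v=[-0.7849]
Step 17: x=[6.2699] v=[-0.7898]
Step 18: x=[6.1517] v=[-0.7881]
Step 19: x=[6.0347] v=[-0.7799]
Step 20: x=[5.9199] v=[-0.7652]
Step 21: x=[5.8083] v=[-0.7442]
Step 22: x=[5.7008] v=[-0.7170]
Step 23: x=[5.5982] v=[-0.6839]
Step 24: x=[5.5014] v=[-0.6451]
Step 25: x=[5.4113] v=[-0.6010]
Step 26: x=[5.3285] v=[-0.5519]
Step 27: x=[5.2538] v=[-0.4982]
Step 28: x=[5.1877] v=[-0.4404]
Step 29: x=[5.1309] v=[-0.3789]
Step 30: x=[5.0838] v=[-0.3143]
Step 31: x=[5.0467] v=[-0.2471]
Step 32: x=[5.0200] v=[-0.1778]
Step 33: x=[5.0039] v=[-0.1071]
Step 34: x=[4.9986] v=[-0.0355]
Step 35: x=[5.0041] v=[0.0364]
First v>=0 after going negative at step 35, time=5.2500

Answer: 5.2500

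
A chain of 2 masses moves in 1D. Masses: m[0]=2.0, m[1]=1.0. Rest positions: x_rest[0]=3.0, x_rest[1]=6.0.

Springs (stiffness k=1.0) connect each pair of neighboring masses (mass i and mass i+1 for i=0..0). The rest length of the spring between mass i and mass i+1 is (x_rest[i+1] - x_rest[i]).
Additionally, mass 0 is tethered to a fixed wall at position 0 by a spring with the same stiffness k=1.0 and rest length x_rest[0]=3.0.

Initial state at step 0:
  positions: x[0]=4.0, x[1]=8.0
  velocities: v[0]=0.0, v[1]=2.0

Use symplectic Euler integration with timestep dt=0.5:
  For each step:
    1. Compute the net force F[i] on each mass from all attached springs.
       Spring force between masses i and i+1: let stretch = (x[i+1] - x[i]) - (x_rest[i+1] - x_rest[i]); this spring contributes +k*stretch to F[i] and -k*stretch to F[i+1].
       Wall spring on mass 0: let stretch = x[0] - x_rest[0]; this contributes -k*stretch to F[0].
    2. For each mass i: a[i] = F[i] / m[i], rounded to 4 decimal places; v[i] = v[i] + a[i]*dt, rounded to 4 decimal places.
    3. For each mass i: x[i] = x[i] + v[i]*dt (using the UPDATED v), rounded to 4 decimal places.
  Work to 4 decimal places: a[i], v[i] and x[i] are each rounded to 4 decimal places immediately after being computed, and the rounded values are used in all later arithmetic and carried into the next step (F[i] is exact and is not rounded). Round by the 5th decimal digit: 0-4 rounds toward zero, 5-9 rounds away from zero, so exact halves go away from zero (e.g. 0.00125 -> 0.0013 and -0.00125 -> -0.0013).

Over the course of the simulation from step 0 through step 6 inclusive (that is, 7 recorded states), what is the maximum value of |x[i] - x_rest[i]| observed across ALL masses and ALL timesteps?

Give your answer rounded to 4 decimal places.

Answer: 3.0625

Derivation:
Step 0: x=[4.0000 8.0000] v=[0.0000 2.0000]
Step 1: x=[4.0000 8.7500] v=[0.0000 1.5000]
Step 2: x=[4.0938 9.0625] v=[0.1875 0.6250]
Step 3: x=[4.2970 8.8828] v=[0.4063 -0.3594]
Step 4: x=[4.5363 8.3067] v=[0.4785 -1.1523]
Step 5: x=[4.6798 7.5380] v=[0.2870 -1.5375]
Step 6: x=[4.5956 6.8047] v=[-0.1684 -1.4666]
Max displacement = 3.0625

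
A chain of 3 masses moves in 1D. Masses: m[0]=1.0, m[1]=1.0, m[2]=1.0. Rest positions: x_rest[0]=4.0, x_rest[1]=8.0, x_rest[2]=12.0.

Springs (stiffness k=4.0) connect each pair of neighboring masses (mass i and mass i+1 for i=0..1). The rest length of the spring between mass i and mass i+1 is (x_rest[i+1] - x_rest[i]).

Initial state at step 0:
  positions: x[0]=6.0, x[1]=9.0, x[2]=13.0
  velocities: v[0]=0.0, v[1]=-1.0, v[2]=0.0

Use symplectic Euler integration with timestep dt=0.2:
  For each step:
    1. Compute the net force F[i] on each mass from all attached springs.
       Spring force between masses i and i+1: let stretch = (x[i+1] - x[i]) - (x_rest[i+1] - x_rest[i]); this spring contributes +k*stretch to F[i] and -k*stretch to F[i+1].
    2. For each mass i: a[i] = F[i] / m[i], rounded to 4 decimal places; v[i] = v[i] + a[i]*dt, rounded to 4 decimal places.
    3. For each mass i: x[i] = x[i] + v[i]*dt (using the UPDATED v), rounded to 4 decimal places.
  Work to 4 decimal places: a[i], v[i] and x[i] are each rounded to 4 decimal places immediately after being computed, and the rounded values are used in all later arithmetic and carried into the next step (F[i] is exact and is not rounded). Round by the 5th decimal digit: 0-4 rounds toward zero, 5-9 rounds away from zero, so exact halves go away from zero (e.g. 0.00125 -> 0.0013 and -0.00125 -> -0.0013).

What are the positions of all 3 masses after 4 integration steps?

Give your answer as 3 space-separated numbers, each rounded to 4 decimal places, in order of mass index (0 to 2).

Step 0: x=[6.0000 9.0000 13.0000] v=[0.0000 -1.0000 0.0000]
Step 1: x=[5.8400 8.9600 13.0000] v=[-0.8000 -0.2000 0.0000]
Step 2: x=[5.5392 9.0672 12.9936] v=[-1.5040 0.5360 -0.0320]
Step 3: x=[5.1629 9.2381 12.9990] v=[-1.8816 0.8547 0.0269]
Step 4: x=[4.7986 9.3588 13.0426] v=[-1.8214 0.6033 0.2182]

Answer: 4.7986 9.3588 13.0426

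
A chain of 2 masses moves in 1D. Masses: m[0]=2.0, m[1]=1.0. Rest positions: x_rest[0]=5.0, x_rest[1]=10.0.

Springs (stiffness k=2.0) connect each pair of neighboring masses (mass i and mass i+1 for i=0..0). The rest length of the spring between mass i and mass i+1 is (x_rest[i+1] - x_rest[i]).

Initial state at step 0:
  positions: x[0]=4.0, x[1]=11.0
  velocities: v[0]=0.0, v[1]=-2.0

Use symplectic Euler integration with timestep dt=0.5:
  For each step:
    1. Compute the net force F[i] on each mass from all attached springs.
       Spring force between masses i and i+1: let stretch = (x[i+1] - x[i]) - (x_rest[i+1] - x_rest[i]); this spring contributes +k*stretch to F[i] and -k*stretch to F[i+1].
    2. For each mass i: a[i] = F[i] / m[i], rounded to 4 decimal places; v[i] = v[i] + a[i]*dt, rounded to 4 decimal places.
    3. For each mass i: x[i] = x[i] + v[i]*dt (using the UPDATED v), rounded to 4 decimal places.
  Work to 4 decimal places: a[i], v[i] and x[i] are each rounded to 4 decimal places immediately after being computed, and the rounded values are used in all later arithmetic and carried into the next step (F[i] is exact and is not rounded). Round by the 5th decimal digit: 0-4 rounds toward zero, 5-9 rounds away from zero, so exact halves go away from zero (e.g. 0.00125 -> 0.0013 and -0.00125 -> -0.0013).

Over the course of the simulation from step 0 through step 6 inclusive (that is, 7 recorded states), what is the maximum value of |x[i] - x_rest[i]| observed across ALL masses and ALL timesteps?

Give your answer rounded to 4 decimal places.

Answer: 3.3326

Derivation:
Step 0: x=[4.0000 11.0000] v=[0.0000 -2.0000]
Step 1: x=[4.5000 9.0000] v=[1.0000 -4.0000]
Step 2: x=[4.8750 7.2500] v=[0.7500 -3.5000]
Step 3: x=[4.5938 6.8125] v=[-0.5625 -0.8750]
Step 4: x=[3.6172 7.7657] v=[-1.9532 1.9063]
Step 5: x=[2.4277 9.1446] v=[-2.3790 2.7578]
Step 6: x=[1.6674 9.6651] v=[-1.5206 1.0409]
Max displacement = 3.3326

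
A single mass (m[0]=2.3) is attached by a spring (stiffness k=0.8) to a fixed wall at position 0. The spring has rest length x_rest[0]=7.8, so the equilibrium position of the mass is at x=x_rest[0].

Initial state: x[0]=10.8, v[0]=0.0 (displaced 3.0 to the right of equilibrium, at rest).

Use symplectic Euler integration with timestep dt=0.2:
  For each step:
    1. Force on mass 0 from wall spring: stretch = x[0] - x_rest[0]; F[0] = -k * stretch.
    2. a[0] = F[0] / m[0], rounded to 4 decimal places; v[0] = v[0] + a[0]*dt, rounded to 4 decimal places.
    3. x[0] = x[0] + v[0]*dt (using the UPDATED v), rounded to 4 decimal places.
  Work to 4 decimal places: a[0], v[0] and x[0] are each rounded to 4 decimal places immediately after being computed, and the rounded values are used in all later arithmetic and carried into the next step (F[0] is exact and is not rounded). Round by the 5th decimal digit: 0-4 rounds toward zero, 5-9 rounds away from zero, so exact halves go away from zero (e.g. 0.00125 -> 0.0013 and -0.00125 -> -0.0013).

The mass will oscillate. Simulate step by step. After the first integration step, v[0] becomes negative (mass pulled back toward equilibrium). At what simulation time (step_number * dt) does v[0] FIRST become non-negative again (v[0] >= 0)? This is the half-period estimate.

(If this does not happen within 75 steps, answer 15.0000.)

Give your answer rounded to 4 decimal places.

Step 0: x=[10.8000] v=[0.0000]
Step 1: x=[10.7583] v=[-0.2087]
Step 2: x=[10.6754] v=[-0.4145]
Step 3: x=[10.5525] v=[-0.6145]
Step 4: x=[10.3913] v=[-0.8060]
Step 5: x=[10.1940] v=[-0.9863]
Step 6: x=[9.9634] v=[-1.1528]
Step 7: x=[9.7027] v=[-1.3033]
Step 8: x=[9.4156] v=[-1.4357]
Step 9: x=[9.1060] v=[-1.5481]
Step 10: x=[8.7782] v=[-1.6390]
Step 11: x=[8.4368] v=[-1.7070]
Step 12: x=[8.0865] v=[-1.7513]
Step 13: x=[7.7323] v=[-1.7712]
Step 14: x=[7.3790] v=[-1.7665]
Step 15: x=[7.0316] v=[-1.7372]
Step 16: x=[6.6949] v=[-1.6837]
Step 17: x=[6.3735] v=[-1.6068]
Step 18: x=[6.0720] v=[-1.5076]
Step 19: x=[5.7945] v=[-1.3874]
Step 20: x=[5.5449] v=[-1.2479]
Step 21: x=[5.3267] v=[-1.0910]
Step 22: x=[5.1429] v=[-0.9189]
Step 23: x=[4.9961] v=[-0.7341]
Step 24: x=[4.8883] v=[-0.5390]
Step 25: x=[4.8210] v=[-0.3364]
Step 26: x=[4.7952] v=[-0.1292]
Step 27: x=[4.8112] v=[0.0798]
First v>=0 after going negative at step 27, time=5.4000

Answer: 5.4000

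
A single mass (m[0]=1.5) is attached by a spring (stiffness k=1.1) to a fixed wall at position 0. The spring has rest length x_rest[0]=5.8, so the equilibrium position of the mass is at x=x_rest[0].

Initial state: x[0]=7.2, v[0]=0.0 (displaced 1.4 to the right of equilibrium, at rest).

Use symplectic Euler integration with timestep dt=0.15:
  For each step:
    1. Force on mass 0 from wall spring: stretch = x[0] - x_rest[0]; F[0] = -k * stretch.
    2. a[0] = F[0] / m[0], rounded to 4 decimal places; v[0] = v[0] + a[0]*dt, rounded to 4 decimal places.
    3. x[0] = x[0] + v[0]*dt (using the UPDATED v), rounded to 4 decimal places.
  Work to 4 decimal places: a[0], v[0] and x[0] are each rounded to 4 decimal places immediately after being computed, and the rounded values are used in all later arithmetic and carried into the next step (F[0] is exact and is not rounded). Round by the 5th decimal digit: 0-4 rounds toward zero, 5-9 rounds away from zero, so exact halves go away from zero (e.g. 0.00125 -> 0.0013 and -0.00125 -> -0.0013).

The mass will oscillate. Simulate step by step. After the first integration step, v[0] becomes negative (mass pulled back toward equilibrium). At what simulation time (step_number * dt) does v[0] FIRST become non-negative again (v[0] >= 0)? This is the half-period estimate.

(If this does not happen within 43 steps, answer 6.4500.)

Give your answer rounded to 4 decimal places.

Answer: 3.7500

Derivation:
Step 0: x=[7.2000] v=[0.0000]
Step 1: x=[7.1769] v=[-0.1540]
Step 2: x=[7.1311] v=[-0.3055]
Step 3: x=[7.0633] v=[-0.4519]
Step 4: x=[6.9747] v=[-0.5909]
Step 5: x=[6.8667] v=[-0.7201]
Step 6: x=[6.7411] v=[-0.8374]
Step 7: x=[6.6000] v=[-0.9409]
Step 8: x=[6.4457] v=[-1.0289]
Step 9: x=[6.2807] v=[-1.0999]
Step 10: x=[6.1078] v=[-1.1528]
Step 11: x=[5.9298] v=[-1.1867]
Step 12: x=[5.7497] v=[-1.2010]
Step 13: x=[5.5704] v=[-1.1955]
Step 14: x=[5.3949] v=[-1.1702]
Step 15: x=[5.2261] v=[-1.1256]
Step 16: x=[5.0667] v=[-1.0625]
Step 17: x=[4.9194] v=[-0.9818]
Step 18: x=[4.7867] v=[-0.8849]
Step 19: x=[4.6707] v=[-0.7734]
Step 20: x=[4.5733] v=[-0.6492]
Step 21: x=[4.4962] v=[-0.5143]
Step 22: x=[4.4406] v=[-0.3709]
Step 23: x=[4.4074] v=[-0.2214]
Step 24: x=[4.3972] v=[-0.0682]
Step 25: x=[4.4101] v=[0.0861]
First v>=0 after going negative at step 25, time=3.7500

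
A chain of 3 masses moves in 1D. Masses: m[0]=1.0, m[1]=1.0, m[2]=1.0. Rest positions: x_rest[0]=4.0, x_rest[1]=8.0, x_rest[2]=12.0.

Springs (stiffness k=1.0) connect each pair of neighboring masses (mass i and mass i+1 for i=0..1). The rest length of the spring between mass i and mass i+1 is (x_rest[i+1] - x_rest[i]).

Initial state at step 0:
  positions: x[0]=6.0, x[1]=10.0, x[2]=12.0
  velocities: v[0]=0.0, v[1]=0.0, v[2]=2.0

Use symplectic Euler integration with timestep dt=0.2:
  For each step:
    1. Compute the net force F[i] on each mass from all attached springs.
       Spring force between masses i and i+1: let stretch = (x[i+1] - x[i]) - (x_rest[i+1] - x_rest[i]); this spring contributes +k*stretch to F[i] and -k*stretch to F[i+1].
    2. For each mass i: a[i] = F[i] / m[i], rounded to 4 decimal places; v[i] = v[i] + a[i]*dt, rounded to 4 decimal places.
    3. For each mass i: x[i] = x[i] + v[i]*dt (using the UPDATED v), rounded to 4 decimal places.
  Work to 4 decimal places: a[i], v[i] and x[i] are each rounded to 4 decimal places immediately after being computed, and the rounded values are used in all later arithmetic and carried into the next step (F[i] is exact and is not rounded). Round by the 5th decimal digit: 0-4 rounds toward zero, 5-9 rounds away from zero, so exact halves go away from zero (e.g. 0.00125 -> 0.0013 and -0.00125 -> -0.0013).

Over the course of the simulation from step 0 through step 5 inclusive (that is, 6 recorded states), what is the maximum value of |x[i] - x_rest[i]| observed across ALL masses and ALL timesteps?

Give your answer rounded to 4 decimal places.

Answer: 2.6991

Derivation:
Step 0: x=[6.0000 10.0000 12.0000] v=[0.0000 0.0000 2.0000]
Step 1: x=[6.0000 9.9200 12.4800] v=[0.0000 -0.4000 2.4000]
Step 2: x=[5.9968 9.7856 13.0176] v=[-0.0160 -0.6720 2.6880]
Step 3: x=[5.9852 9.6289 13.5859] v=[-0.0582 -0.7834 2.8416]
Step 4: x=[5.9593 9.4848 14.1559] v=[-0.1295 -0.7207 2.8502]
Step 5: x=[5.9144 9.3865 14.6991] v=[-0.2244 -0.4916 2.7160]
Max displacement = 2.6991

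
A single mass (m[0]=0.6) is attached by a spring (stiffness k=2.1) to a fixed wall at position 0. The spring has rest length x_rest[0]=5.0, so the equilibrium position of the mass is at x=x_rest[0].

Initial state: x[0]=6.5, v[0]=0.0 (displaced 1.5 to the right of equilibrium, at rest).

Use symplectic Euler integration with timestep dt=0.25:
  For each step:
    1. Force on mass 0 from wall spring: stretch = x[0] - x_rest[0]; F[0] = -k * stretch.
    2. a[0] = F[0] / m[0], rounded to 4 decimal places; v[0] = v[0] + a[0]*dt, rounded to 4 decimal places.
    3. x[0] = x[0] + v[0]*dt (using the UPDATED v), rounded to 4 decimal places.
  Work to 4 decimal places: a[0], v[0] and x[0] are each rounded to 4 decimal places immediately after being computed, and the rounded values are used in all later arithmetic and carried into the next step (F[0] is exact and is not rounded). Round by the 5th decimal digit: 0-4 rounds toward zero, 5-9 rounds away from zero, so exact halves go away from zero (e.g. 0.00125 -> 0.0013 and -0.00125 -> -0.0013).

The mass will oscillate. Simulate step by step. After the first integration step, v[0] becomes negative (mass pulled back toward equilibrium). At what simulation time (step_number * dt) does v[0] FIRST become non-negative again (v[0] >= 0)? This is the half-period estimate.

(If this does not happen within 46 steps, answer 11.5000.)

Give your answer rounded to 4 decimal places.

Answer: 1.7500

Derivation:
Step 0: x=[6.5000] v=[0.0000]
Step 1: x=[6.1719] v=[-1.3125]
Step 2: x=[5.5874] v=[-2.3379]
Step 3: x=[4.8744] v=[-2.8519]
Step 4: x=[4.1889] v=[-2.7420]
Step 5: x=[3.6808] v=[-2.0323]
Step 6: x=[3.4613] v=[-0.8780]
Step 7: x=[3.5784] v=[0.4684]
First v>=0 after going negative at step 7, time=1.7500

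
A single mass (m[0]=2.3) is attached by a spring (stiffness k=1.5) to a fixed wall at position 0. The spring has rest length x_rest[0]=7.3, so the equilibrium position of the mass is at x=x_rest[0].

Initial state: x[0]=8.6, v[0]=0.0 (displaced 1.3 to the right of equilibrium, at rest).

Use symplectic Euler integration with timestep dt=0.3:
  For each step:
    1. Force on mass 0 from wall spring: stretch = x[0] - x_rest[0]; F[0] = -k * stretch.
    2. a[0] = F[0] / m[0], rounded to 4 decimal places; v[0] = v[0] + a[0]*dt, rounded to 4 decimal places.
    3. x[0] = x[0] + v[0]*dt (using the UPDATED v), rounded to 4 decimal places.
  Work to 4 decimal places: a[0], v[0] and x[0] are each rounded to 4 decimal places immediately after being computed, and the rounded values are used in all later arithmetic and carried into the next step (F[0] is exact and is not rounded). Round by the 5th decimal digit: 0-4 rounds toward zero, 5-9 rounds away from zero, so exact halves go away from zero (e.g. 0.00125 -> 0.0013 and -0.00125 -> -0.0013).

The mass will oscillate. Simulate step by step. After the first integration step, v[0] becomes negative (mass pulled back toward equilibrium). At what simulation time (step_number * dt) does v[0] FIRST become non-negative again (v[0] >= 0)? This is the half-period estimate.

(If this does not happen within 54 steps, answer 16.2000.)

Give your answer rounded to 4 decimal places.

Answer: 3.9000

Derivation:
Step 0: x=[8.6000] v=[0.0000]
Step 1: x=[8.5237] v=[-0.2543]
Step 2: x=[8.3756] v=[-0.4937]
Step 3: x=[8.1643] v=[-0.7042]
Step 4: x=[7.9023] v=[-0.8733]
Step 5: x=[7.6050] v=[-0.9911]
Step 6: x=[7.2898] v=[-1.0508]
Step 7: x=[6.9752] v=[-1.0488]
Step 8: x=[6.6796] v=[-0.9853]
Step 9: x=[6.4204] v=[-0.8639]
Step 10: x=[6.2129] v=[-0.6918]
Step 11: x=[6.0692] v=[-0.4791]
Step 12: x=[5.9977] v=[-0.2383]
Step 13: x=[6.0027] v=[0.0165]
First v>=0 after going negative at step 13, time=3.9000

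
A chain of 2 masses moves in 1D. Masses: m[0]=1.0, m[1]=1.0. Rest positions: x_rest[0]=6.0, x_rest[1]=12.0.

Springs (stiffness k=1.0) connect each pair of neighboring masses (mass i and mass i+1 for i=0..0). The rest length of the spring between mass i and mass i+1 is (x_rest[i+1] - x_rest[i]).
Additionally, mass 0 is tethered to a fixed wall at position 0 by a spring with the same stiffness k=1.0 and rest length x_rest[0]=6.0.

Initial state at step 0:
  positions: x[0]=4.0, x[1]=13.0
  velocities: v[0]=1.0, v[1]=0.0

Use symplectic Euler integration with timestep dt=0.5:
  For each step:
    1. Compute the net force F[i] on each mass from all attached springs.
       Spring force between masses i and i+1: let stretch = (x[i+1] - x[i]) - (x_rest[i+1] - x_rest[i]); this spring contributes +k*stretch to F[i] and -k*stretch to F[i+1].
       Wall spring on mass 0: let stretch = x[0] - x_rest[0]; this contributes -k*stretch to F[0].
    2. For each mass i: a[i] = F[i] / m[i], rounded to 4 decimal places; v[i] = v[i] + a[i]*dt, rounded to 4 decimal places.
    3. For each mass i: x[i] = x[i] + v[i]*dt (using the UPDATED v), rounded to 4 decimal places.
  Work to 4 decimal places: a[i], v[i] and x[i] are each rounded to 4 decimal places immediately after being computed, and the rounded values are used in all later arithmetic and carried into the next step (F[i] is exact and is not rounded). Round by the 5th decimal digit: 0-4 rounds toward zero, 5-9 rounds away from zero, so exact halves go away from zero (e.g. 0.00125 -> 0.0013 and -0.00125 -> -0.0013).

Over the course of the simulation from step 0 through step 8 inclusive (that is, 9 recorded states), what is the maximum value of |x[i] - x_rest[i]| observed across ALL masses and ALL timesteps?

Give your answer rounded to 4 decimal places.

Answer: 2.6250

Derivation:
Step 0: x=[4.0000 13.0000] v=[1.0000 0.0000]
Step 1: x=[5.7500 12.2500] v=[3.5000 -1.5000]
Step 2: x=[7.6875 11.3750] v=[3.8750 -1.7500]
Step 3: x=[8.6250 11.0781] v=[1.8750 -0.5938]
Step 4: x=[8.0195 11.6680] v=[-1.2110 1.1797]
Step 5: x=[6.3213 12.8458] v=[-3.3965 2.3555]
Step 6: x=[4.6739 13.8925] v=[-3.2949 2.0933]
Step 7: x=[4.1626 14.1345] v=[-1.0226 0.4840]
Step 8: x=[5.1037 13.3835] v=[1.8821 -1.5020]
Max displacement = 2.6250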